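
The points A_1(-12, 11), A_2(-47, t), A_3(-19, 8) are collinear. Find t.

Collinearity: (A_2 − A_1) must be parallel to (A_3 − A_1) = (-7, -3).
Cross-multiplying the components: (t − 11)·(-7) = (-35)·(-3).
Solving gives t = -4.

-4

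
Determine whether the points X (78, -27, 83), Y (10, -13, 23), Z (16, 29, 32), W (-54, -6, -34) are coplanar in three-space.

The four points are coplanar iff the 3×3 determinant with rows XY, XZ, XW is zero.
Rows: (-68, 14, -60), (-62, 56, -51), (-132, 21, -117).
Expanding along the first row: (-68)(-5481) − (14)(522) + (-60)(6090) = 0.
Zero determinant ⇒ coplanar.

Yes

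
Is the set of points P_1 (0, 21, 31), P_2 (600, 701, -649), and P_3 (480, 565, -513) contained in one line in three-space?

Yes

P_1P_2 = (600, 680, -680), P_1P_3 = (480, 544, -544).
Each component of P_1P_3 is 4/5 times the corresponding component of P_1P_2, so P_1P_3 = 4/5·P_1P_2 and the points are collinear.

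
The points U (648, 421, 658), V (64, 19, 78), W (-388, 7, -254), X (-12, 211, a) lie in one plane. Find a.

Normal to plane UVW: n = (126504, 68272, -174696); plane equation n·P = -4232864.
Requiring n·X = -4232864: (-174696)a + (12887344) = -4232864.
So a = 98.

98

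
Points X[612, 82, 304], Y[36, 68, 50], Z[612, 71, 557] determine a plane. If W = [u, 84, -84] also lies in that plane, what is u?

A normal to the plane is n = XY × XZ = (-6336, 145728, 6336).
W lies in the plane iff n · XW = 0.
This gives (-6336)u + (1710720) = 0, so u = 270.

270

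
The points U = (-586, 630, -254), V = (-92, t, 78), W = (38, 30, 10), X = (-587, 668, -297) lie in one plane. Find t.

Coplanarity ⇔ det[UV; UW; UX] = 0.
Expanding, this is linear in t: (26568)t + (-1275264) = 0.
So t = 48.

48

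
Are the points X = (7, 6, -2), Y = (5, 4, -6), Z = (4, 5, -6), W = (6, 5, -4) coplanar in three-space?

With X as base: XY = (-2, -2, -4), XZ = (-3, -1, -4), XW = (-1, -1, -2).
XZ × XW = (-2, -2, 2).
XY · (XZ × XW) = 0.
The scalar triple product vanishes, so the four points are coplanar.

Yes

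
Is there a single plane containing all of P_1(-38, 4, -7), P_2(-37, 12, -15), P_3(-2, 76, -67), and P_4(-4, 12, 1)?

No

A normal to the plane through P_1, P_2, P_3 is n = P_1P_2 × P_1P_3 = (96, -228, -216).
The plane has equation n·P = -3048. For P_4: n·P_4 = -3336.
-3336 ≠ -3048, so P_4 is off the plane.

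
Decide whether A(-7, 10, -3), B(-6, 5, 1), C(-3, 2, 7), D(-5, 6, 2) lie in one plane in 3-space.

With A as base: AB = (1, -5, 4), AC = (4, -8, 10), AD = (2, -4, 5).
AC × AD = (0, 0, 0).
AB · (AC × AD) = 0.
The scalar triple product vanishes, so the four points are coplanar.

Yes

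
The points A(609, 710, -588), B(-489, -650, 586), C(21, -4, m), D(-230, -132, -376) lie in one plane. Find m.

-9

The points are coplanar iff AB · (AC × AD) = 0.
Expanding, this is linear in m: (216524)m + (1948716) = 0.
So m = -9.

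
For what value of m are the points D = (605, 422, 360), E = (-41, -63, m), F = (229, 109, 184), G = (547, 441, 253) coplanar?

-5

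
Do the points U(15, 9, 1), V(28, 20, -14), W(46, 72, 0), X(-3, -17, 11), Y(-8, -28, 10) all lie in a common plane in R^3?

No

The plane through U, V, W has normal n = UV × UW = (934, -452, 478) and equation n·P = 10420.
Checking the remaining points: n·X = 10140, n·Y = 9964.
Since n·X = 10140 ≠ 10420, X is off the plane and the points are not all coplanar.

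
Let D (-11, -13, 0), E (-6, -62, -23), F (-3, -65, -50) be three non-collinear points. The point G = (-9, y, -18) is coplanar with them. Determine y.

-15

The plane through D, E, F has equation 1254x + 66y + 132z = -14652.
Substituting G: (66)y + (-13662) = -14652, so y = -15.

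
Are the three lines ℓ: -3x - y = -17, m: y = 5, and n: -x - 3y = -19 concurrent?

Intersecting ℓ and m: solving the 2×2 system gives (x, y) = (4, 5).
Substitute into n: (-1)(4) + (-3)(5) = -19.
This equals -19, so (4, 5) lies on all three lines and they are concurrent.

Yes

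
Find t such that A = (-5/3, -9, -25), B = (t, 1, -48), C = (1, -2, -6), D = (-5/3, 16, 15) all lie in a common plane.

Coplanarity ⇔ det[AB; AC; AD] = 0.
Expanding, this is linear in t: (-195)t + (-2925) = 0.
So t = -15.

-15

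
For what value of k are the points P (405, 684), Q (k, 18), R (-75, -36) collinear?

The three points are collinear iff det[PQ; PR] = 0.
This determinant is linear in k: (-720)k + (-28080) = 0, so k = -39.

-39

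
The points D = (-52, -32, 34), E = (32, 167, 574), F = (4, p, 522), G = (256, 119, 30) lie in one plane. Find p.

138

Normal to plane DEG: n = (-82336, 166656, -48608); plane equation n·P = -2704192.
Requiring n·F = -2704192: (166656)p + (-25702720) = -2704192.
So p = 138.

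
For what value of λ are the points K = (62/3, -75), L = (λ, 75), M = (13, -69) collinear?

Collinearity: (L − K) must be parallel to (M − K) = (-23/3, 6).
Cross-multiplying the components: (λ − 62/3)·(6) = (150)·(-23/3).
Solving gives λ = -171.

-171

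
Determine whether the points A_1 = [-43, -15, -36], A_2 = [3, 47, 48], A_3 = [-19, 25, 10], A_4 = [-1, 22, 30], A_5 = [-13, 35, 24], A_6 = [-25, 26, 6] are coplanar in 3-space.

No

The plane through A_1, A_2, A_3 has normal n = A_1A_2 × A_1A_3 = (-508, -100, 352) and equation n·P = 10672.
Checking the remaining points: n·A_4 = 8868, n·A_5 = 11552, n·A_6 = 12212.
Since n·A_4 = 8868 ≠ 10672, A_4 is off the plane and the points are not all coplanar.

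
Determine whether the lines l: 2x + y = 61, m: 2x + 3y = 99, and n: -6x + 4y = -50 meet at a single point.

Yes

Intersecting l and m: solving the 2×2 system gives (x, y) = (21, 19).
Substitute into n: (-6)(21) + (4)(19) = -50.
This equals -50, so (21, 19) lies on all three lines and they are concurrent.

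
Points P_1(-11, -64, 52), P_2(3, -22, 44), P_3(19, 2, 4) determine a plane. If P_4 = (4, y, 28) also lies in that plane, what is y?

-31

A normal to the plane is n = P_1P_2 × P_1P_3 = (-1488, 432, -336).
P_4 lies in the plane iff n · P_1P_4 = 0.
This gives (432)y + (13392) = 0, so y = -31.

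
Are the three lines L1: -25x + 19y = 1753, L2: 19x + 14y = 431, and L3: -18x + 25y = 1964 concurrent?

Intersecting L1 and L2: solving the 2×2 system gives (x, y) = (-23, 62).
Substitute into L3: (-18)(-23) + (25)(62) = 1964.
This equals 1964, so (-23, 62) lies on all three lines and they are concurrent.

Yes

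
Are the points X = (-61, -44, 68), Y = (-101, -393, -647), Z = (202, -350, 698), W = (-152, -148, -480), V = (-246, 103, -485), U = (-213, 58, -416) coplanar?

The plane through X, Y, Z has normal n = XY × XZ = (-438660, -162845, 104027) and equation n·P = 40997276.
Checking the remaining points: n·W = 40844420, n·V = 40684230, n·U = 40714338.
Since n·W = 40844420 ≠ 40997276, W is off the plane and the points are not all coplanar.

No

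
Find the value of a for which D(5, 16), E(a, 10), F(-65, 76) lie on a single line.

The three points are collinear iff det[DE; DF] = 0.
This determinant is linear in a: (60)a + (-720) = 0, so a = 12.

12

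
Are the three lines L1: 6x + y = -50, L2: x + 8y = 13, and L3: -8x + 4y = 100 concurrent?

No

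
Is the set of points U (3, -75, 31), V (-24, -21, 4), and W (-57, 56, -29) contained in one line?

No

UV = (-27, 54, -27), UW = (-60, 131, -60).
Comparing components 2 and 3: (54)(-60) − (-27)(131) = 297 ≠ 0, so UV and UW are not parallel and the points are not collinear.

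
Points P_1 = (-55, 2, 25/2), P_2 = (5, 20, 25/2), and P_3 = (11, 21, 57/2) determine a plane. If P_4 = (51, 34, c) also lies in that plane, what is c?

Coplanarity requires P_1P_2 · (P_1P_3 × P_1P_4) = 0.
P_1P_2 = (60, 18, 0), P_1P_3 = (66, 19, 16); the triple product is linear in c with coefficient -48 and constant term 408.
Setting it to zero: c = 17/2.

17/2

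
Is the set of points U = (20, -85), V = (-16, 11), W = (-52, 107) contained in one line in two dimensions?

UV = (-36, 96), UW = (-72, 192).
Twice the signed area of △UVW is (-36)(192) − (96)(-72) = 0.
The triangle is degenerate (zero area), so the points are collinear.

Yes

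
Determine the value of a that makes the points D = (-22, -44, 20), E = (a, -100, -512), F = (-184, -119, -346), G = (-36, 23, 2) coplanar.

Normal to plane DFG: n = (25872, 2208, -11904); plane equation n·P = -904416.
Requiring n·E = -904416: (25872)a + (5874048) = -904416.
So a = -262.

-262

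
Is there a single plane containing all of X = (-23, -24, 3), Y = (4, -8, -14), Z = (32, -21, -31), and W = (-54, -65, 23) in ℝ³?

With X as base: XY = (27, 16, -17), XZ = (55, 3, -34), XW = (-31, -41, 20).
XZ × XW = (-1334, -46, -2162).
XY · (XZ × XW) = 0.
The scalar triple product vanishes, so the four points are coplanar.

Yes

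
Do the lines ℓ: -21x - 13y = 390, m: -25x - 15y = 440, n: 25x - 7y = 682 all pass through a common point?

Yes

Intersecting ℓ and m: solving the 2×2 system gives (x, y) = (13, -51).
Substitute into n: (25)(13) + (-7)(-51) = 682.
This equals 682, so (13, -51) lies on all three lines and they are concurrent.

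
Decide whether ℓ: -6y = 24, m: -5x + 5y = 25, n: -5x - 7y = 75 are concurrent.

No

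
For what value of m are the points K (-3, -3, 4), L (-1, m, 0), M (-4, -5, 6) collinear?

1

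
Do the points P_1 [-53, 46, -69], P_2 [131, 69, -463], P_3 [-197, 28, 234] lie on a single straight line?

P_1P_2 = (184, 23, -394), P_1P_3 = (-144, -18, 303).
P_1P_2 × P_1P_3 = (-123, 984, 0).
The cross product is nonzero, so the points do not lie on one line.

No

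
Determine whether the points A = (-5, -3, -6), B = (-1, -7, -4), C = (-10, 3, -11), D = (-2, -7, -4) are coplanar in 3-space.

No

With A as base: AB = (4, -4, 2), AC = (-5, 6, -5), AD = (3, -4, 2).
AC × AD = (-8, -5, 2).
AB · (AC × AD) = -8.
Since -8 ≠ 0, the four points are not coplanar.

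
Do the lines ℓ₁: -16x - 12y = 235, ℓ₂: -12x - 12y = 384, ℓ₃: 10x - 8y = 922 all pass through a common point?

No

Intersecting ℓ₁ and ℓ₂: solving the 2×2 system gives (x, y) = (149/4, -277/4).
Substitute into ℓ₃: (10)(149/4) + (-8)(-277/4) = 1853/2.
But ℓ₃ requires 922 ≠ 1853/2, so the three lines have no common point.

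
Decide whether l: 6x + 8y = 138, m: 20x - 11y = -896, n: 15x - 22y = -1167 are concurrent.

Yes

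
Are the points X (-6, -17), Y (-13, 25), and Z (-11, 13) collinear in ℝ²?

XY = (-7, 42), XZ = (-5, 30).
Twice the signed area of △XYZ is (-7)(30) − (42)(-5) = 0.
The triangle is degenerate (zero area), so the points are collinear.

Yes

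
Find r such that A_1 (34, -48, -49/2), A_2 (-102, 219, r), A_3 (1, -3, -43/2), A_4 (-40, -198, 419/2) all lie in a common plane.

Normal to plane A_1A_3A_4: n = (10980, 7500, 8280); plane equation n·P = -189540.
Requiring n·A_2 = -189540: (8280)r + (522540) = -189540.
So r = -86.

-86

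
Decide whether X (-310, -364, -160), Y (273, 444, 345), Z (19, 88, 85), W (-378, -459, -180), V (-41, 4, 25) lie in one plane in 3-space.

No

The plane through X, Y, Z has normal n = XY × XZ = (-30300, 23310, -2316) and equation n·P = 1278720.
Checking the remaining points: n·W = 1170990, n·V = 1277640.
Since n·W = 1170990 ≠ 1278720, W is off the plane and the points are not all coplanar.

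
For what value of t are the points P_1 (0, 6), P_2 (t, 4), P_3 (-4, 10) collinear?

2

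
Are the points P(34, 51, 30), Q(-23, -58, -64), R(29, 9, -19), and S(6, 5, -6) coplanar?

No

A normal to the plane through P, Q, R is n = PQ × PR = (1393, -2323, 1849).
The plane has equation n·X = -15641. For S: n·S = -14351.
-14351 ≠ -15641, so S is off the plane.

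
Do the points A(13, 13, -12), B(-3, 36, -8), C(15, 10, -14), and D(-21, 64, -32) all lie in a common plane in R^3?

No

The four points are coplanar iff the 3×3 determinant with rows AB, AC, AD is zero.
Rows: (-16, 23, 4), (2, -3, -2), (-34, 51, -20).
Expanding along the first row: (-16)(162) − (23)(-108) + (4)(0) = -108.
Nonzero ⇒ not coplanar.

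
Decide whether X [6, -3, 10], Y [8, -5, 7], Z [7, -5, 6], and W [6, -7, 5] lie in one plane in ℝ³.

The four points are coplanar iff the 3×3 determinant with rows XY, XZ, XW is zero.
Rows: (2, -2, -3), (1, -2, -4), (0, -4, -5).
Expanding along the first row: (2)(-6) − (-2)(-5) + (-3)(-4) = -10.
Nonzero ⇒ not coplanar.

No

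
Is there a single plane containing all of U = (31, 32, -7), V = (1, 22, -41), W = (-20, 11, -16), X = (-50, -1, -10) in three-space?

No

The four points are coplanar iff the 3×3 determinant with rows UV, UW, UX is zero.
Rows: (-30, -10, -34), (-51, -21, -9), (-81, -33, -3).
Expanding along the first row: (-30)(-234) − (-10)(-576) + (-34)(-18) = 1872.
Nonzero ⇒ not coplanar.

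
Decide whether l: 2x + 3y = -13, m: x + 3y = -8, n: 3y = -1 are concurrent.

Lines aᵢx + bᵢy = cᵢ with pairwise distinct directions are concurrent exactly when det[aᵢ bᵢ cᵢ] = 0.
Here the determinant is 6.
Nonzero, so no common point exists.

No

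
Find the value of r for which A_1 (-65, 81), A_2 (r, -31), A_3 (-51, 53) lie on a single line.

The three points are collinear iff det[A_1A_2; A_1A_3] = 0.
This determinant is linear in r: (-28)r + (-252) = 0, so r = -9.

-9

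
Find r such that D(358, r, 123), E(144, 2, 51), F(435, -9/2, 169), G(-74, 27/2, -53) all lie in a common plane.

7/2

Coplanarity ⇔ det[DE; DF; DG] = 0.
Expanding, this is linear in r: (-4540)r + (15890) = 0.
So r = 7/2.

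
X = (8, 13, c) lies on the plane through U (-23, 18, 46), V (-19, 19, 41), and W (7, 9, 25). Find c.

20

The plane through U, V, W has equation −66x − 66y − 66z = -2706.
Substituting X: (-66)c + (-1386) = -2706, so c = 20.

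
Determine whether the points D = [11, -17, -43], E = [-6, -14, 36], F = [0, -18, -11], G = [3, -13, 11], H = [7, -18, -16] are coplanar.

The plane through D, E, F has normal n = DE × DF = (175, -325, 50) and equation n·P = 5300.
Checking the remaining points: n·G = 5300, n·H = 6275.
Since n·H = 6275 ≠ 5300, H is off the plane and the points are not all coplanar.

No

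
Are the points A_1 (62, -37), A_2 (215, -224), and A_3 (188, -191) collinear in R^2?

Yes

A_1A_2 = (153, -187), A_1A_3 = (126, -154).
det[A_1A_2; A_1A_3] = (153)(-154) − (-187)(126) = 0.
The determinant is zero, so the points are collinear.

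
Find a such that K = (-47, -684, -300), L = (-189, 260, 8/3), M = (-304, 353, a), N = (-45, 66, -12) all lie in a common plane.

-28/3

Coplanarity ⇔ det[KL; KM; KN] = 0.
Expanding, this is linear in a: (108388)a + (3034864/3) = 0.
So a = -28/3.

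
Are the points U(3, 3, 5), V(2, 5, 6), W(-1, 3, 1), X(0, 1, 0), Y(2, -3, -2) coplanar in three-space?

The plane through U, V, W has normal n = UV × UW = (-8, -8, 8) and equation n·P = -8.
Checking the remaining points: n·X = -8, n·Y = -8.
All equal -8, so all 5 points lie in one plane.

Yes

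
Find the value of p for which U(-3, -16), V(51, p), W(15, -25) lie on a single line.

The three points are collinear iff det[UV; UW] = 0.
This determinant is linear in p: (-18)p + (-774) = 0, so p = -43.

-43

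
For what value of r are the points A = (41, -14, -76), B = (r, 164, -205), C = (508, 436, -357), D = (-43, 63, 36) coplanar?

244

Normal to plane ACD: n = (72037, -28700, 73759); plane equation n·P = -2250367.
Requiring n·B = -2250367: (72037)r + (-19827395) = -2250367.
So r = 244.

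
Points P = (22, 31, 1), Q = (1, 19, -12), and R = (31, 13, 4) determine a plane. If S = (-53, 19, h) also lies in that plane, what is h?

-42

The plane through P, Q, R has equation −270x − 54y + 486z = -7128.
Substituting S: (486)h + (13284) = -7128, so h = -42.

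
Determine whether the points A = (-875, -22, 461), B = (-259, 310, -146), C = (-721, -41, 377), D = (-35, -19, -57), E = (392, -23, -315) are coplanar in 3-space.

No

The plane through A, B, C has normal n = AB × AC = (-39421, -41734, -62832) and equation n·P = 6445971.
Checking the remaining points: n·D = 5754105, n·E = 5298930.
Since n·D = 5754105 ≠ 6445971, D is off the plane and the points are not all coplanar.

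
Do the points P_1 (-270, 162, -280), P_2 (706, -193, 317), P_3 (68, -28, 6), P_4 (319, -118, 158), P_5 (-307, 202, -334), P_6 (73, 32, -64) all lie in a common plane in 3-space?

Yes

The plane through P_1, P_2, P_3 has normal n = P_1P_2 × P_1P_3 = (11900, -77350, -65450) and equation n·P = 2582300.
Checking the remaining points: n·P_4 = 2582300, n·P_5 = 2582300, n·P_6 = 2582300.
All equal 2582300, so all 6 points lie in one plane.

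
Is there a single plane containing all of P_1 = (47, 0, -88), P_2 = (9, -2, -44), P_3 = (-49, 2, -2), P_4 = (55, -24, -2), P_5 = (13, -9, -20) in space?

No

The plane through P_1, P_2, P_3 has normal n = P_1P_2 × P_1P_3 = (-260, -956, -268) and equation n·P = 11364.
Checking the remaining points: n·P_4 = 9180, n·P_5 = 10584.
Since n·P_4 = 9180 ≠ 11364, P_4 is off the plane and the points are not all coplanar.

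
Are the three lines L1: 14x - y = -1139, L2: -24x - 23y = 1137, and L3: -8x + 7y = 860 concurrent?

No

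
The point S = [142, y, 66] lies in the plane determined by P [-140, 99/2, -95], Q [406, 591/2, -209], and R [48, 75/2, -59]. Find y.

-106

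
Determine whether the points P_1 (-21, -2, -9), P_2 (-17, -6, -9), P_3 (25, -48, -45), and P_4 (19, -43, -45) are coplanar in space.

No

The four points are coplanar iff the 3×3 determinant with rows P_1P_2, P_1P_3, P_1P_4 is zero.
Rows: (4, -4, 0), (46, -46, -36), (40, -41, -36).
Expanding along the first row: (4)(180) − (-4)(-216) + (0)(-46) = -144.
Nonzero ⇒ not coplanar.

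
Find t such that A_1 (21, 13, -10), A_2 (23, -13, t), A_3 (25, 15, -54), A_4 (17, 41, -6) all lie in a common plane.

Normal to plane A_1A_3A_4: n = (1240, 160, 120); plane equation n·P = 26920.
Requiring n·A_2 = 26920: (120)t + (26440) = 26920.
So t = 4.

4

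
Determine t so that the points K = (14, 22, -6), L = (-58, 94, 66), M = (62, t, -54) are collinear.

-26

Direction KL = (-72, 72, 72). From the x-coordinate of M, the parameter along the line is τ = (62 − 14)/(-72) = -2/3.
Then t = 22 + (-2/3)·(72) = -26.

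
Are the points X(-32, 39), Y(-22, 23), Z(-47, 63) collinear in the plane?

Yes

XY = (10, -16), XZ = (-15, 24).
Checking proportionality: XZ = -3/2·XY, so the vectors are parallel and the points are collinear.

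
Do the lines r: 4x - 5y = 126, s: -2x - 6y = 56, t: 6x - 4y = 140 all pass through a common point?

Yes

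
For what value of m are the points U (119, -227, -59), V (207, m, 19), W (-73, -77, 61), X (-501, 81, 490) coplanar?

Normal to plane UWX: n = (45390, 31008, 33864); plane equation n·P = -3635382.
Requiring n·V = -3635382: (31008)m + (10039146) = -3635382.
So m = -441.

-441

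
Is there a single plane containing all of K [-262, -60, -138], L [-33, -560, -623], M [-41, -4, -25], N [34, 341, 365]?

The four points are coplanar iff the 3×3 determinant with rows KL, KM, KN is zero.
Rows: (229, -500, -485), (221, 56, 113), (296, 401, 503).
Expanding along the first row: (229)(-17145) − (-500)(77715) + (-485)(72045) = -10530.
Nonzero ⇒ not coplanar.

No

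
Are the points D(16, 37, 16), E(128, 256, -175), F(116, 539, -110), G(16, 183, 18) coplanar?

A normal to the plane through D, E, F is n = DE × DF = (68288, -4988, 34324).
The plane has equation n·P = 1457236. For G: n·G = 797636.
797636 ≠ 1457236, so G is off the plane.

No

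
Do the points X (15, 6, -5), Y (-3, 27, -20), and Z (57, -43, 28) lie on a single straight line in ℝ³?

No

XY = (-18, 21, -15), XZ = (42, -49, 33).
XY × XZ = (-42, -36, 0).
The cross product is nonzero, so the points do not lie on one line.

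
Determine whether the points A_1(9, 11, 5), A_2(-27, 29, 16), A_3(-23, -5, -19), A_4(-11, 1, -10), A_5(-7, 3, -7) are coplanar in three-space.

The plane through A_1, A_2, A_3 has normal n = A_1A_2 × A_1A_3 = (-256, -1216, 1152) and equation n·P = -9920.
Checking the remaining points: n·A_4 = -9920, n·A_5 = -9920.
All equal -9920, so all 5 points lie in one plane.

Yes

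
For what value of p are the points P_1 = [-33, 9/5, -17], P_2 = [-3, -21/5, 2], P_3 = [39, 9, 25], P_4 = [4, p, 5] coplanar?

Normal to plane P_1P_2P_3: n = (-1944/5, 108, 648); plane equation n·P = 10044/5.
Requiring n·P_4 = 10044/5: (108)p + (8424/5) = 10044/5.
So p = 3.

3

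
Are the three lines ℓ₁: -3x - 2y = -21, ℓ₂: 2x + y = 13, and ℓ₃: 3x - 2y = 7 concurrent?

No

Lines aᵢx + bᵢy = cᵢ with pairwise distinct directions are concurrent exactly when det[aᵢ bᵢ cᵢ] = 0.
Here the determinant is -2.
Nonzero, so no common point exists.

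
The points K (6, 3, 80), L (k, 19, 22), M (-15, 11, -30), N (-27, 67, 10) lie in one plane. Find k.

Normal to plane KMN: n = (6480, 2160, -1080); plane equation n·P = -41040.
Requiring n·L = -41040: (6480)k + (17280) = -41040.
So k = -9.

-9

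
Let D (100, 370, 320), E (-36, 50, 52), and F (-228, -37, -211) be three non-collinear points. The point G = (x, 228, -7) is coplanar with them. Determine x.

The plane through D, E, F has equation 60844x + 15688y − 49608z = -3985600.
Substituting G: (60844)x + (3924120) = -3985600, so x = -130.

-130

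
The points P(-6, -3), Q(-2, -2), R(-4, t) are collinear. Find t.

-5/2

Collinearity: (R − P) must be parallel to (Q − P) = (4, 1).
Cross-multiplying the components: (t − (-3))·(4) = (2)·(1).
Solving gives t = -5/2.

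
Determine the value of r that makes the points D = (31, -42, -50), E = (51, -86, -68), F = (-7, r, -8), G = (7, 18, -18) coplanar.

Coplanarity ⇔ det[DE; DF; DG] = 0.
Expanding, this is linear in r: (208)r + (-9776) = 0.
So r = 47.

47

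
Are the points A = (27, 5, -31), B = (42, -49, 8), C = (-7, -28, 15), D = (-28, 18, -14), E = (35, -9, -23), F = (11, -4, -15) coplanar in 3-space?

The plane through A, B, C has normal n = AB × AC = (-1197, -2016, -2331) and equation n·P = 29862.
Checking the remaining points: n·D = 29862, n·E = 29862, n·F = 29862.
All equal 29862, so all 6 points lie in one plane.

Yes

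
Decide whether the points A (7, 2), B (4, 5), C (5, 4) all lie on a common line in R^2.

AB = (-3, 3), AC = (-2, 2).
Checking proportionality: AC = 2/3·AB, so the vectors are parallel and the points are collinear.

Yes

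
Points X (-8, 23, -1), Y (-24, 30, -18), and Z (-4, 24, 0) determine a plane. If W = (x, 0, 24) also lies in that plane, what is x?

A normal to the plane is n = XY × XZ = (24, -52, -44).
W lies in the plane iff n · XW = 0.
This gives (24)x + (288) = 0, so x = -12.

-12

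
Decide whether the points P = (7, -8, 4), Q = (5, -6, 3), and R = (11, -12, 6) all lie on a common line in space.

Yes

PQ = (-2, 2, -1), PR = (4, -4, 2).
PQ × PR = (0, 0, 0).
The cross product vanishes, so the three points are collinear.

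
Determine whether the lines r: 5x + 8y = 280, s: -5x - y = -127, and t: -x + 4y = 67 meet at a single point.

No

Intersecting r and s: solving the 2×2 system gives (x, y) = (736/35, 153/7).
Substitute into t: (-1)(736/35) + (4)(153/7) = 332/5.
But t requires 67 ≠ 332/5, so the three lines have no common point.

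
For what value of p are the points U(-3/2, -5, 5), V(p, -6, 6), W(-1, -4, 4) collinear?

-2

Direction UW = (1/2, 1, -1). From the y-coordinate of V, the parameter along the line is τ = (-6 − (-5))/1 = -1.
Then p = (-3/2) + (-1)·(1/2) = -2.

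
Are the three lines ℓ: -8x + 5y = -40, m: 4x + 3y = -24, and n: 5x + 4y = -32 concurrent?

Yes

Intersecting ℓ and m: solving the 2×2 system gives (x, y) = (0, -8).
Substitute into n: (5)(0) + (4)(-8) = -32.
This equals -32, so (0, -8) lies on all three lines and they are concurrent.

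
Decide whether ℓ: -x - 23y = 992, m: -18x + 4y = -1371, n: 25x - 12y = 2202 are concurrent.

Intersecting ℓ and m: solving the 2×2 system gives (x, y) = (27565/418, -19227/418).
Substitute into n: (25)(27565/418) + (-12)(-19227/418) = 919849/418.
But n requires 2202 ≠ 919849/418, so the three lines have no common point.

No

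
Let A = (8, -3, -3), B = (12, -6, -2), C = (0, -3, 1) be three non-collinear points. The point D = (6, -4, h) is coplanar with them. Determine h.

-1

Coplanarity requires AB · (AC × AD) = 0.
AB = (4, -3, 1), AC = (-8, 0, 4); the triple product is linear in h with coefficient -24 and constant term -24.
Setting it to zero: h = -1.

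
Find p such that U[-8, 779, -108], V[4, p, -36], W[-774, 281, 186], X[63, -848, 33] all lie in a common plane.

Normal to plane UWX: n = (408120, 128880, 1281640); plane equation n·P = -41284560.
Requiring n·V = -41284560: (128880)p + (-44506560) = -41284560.
So p = 25.

25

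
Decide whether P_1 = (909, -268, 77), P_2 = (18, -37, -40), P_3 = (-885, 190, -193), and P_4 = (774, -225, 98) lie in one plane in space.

With P_1 as base: P_1P_2 = (-891, 231, -117), P_1P_3 = (-1794, 458, -270), P_1P_4 = (-135, 43, 21).
P_1P_3 × P_1P_4 = (21228, 74124, -15312).
P_1P_2 · (P_1P_3 × P_1P_4) = 0.
The scalar triple product vanishes, so the four points are coplanar.

Yes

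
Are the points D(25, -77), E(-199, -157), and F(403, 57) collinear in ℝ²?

DE = (-224, -80), DF = (378, 134).
det[DE; DF] = (-224)(134) − (-80)(378) = 224.
The determinant is nonzero, so they are not collinear.

No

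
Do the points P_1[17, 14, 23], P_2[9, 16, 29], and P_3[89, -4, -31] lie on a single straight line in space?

Yes

P_1P_2 = (-8, 2, 6), P_1P_3 = (72, -18, -54).
Each component of P_1P_3 is -9 times the corresponding component of P_1P_2, so P_1P_3 = -9·P_1P_2 and the points are collinear.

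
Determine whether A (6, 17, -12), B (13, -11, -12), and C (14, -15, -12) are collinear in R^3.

AB = (7, -28, 0), AC = (8, -32, 0).
AB × AC = (0, 0, 0).
The cross product vanishes, so the three points are collinear.

Yes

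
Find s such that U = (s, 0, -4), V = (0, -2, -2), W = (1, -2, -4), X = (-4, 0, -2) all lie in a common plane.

Coplanarity ⇔ det[UV; UW; UX] = 0.
Expanding, this is linear in s: (-4)s + (-12) = 0.
So s = -3.

-3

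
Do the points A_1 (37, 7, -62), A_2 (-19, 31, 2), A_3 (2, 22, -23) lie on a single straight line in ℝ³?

No

A_1A_2 = (-56, 24, 64), A_1A_3 = (-35, 15, 39).
A_1A_2 × A_1A_3 = (-24, -56, 0).
The cross product is nonzero, so the points do not lie on one line.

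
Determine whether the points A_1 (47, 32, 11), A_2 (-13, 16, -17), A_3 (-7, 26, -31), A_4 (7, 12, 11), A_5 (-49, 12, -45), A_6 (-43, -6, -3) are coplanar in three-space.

The plane through A_1, A_2, A_3 has normal n = A_1A_2 × A_1A_3 = (504, -1008, -504) and equation n·P = -14112.
Checking the remaining points: n·A_4 = -14112, n·A_5 = -14112, n·A_6 = -14112.
All equal -14112, so all 6 points lie in one plane.

Yes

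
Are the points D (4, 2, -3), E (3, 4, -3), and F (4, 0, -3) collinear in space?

No

DE = (-1, 2, 0), DF = (0, -2, 0).
Comparing components 1 and 2: (-1)(-2) − (2)(0) = 2 ≠ 0, so DE and DF are not parallel and the points are not collinear.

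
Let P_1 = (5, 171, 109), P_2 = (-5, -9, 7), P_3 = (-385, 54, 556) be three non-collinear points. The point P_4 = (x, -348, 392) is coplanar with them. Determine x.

-455

A normal to the plane is n = P_1P_2 × P_1P_3 = (-92394, 44250, -69030).
P_4 lies in the plane iff n · P_1P_4 = 0.
This gives (-92394)x + (-42039270) = 0, so x = -455.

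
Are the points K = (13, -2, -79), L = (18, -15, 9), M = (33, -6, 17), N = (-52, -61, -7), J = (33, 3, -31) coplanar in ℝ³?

The plane through K, L, M has normal n = KL × KM = (-896, 1280, 240) and equation n·P = -33168.
Checking the remaining points: n·N = -33168, n·J = -33168.
All equal -33168, so all 5 points lie in one plane.

Yes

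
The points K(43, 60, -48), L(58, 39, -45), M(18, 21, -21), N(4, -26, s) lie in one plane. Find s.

5

Normal to plane KLM: n = (-450, -480, -1110); plane equation n·P = 5130.
Requiring n·N = 5130: (-1110)s + (10680) = 5130.
So s = 5.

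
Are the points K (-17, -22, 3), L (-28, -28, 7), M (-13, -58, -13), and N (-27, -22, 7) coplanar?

No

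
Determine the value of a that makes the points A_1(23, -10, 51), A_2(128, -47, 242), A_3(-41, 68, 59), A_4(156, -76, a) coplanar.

250

Normal to plane A_1A_2A_3: n = (-15194, -13064, 5822); plane equation n·P = 78100.
Requiring n·A_4 = 78100: (5822)a + (-1377400) = 78100.
So a = 250.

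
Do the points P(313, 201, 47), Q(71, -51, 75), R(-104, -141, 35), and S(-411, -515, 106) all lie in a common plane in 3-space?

Yes

A normal to the plane through P, Q, R is n = PQ × PR = (12600, -14580, -22320).
The plane has equation n·X = -35820. For S: n·S = -35820.
Equal, so S lies in the plane and all four are coplanar.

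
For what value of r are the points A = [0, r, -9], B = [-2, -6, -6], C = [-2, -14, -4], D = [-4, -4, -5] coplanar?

The points are coplanar iff AB · (AC × AD) = 0.
Expanding, this is linear in r: (4)r + (0) = 0.
So r = 0.

0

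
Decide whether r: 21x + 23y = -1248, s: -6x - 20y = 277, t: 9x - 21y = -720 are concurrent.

The three lines meet at one point iff the augmented coefficient matrix [aᵢ bᵢ cᵢ] has rank < 3, i.e. its determinant vanishes.
Here the determinant is 648.
Nonzero, so no common point exists.

No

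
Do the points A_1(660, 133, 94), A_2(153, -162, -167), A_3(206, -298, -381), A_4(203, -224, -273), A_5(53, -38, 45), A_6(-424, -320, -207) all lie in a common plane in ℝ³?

The plane through A_1, A_2, A_3 has normal n = A_1A_2 × A_1A_3 = (27634, -122331, 84587) and equation n·P = 9919595.
Checking the remaining points: n·A_4 = 9919595, n·A_5 = 9919595, n·A_6 = 9919595.
All equal 9919595, so all 6 points lie in one plane.

Yes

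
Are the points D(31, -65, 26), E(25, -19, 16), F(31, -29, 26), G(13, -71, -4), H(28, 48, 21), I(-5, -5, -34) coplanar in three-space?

Yes

The plane through D, E, F has normal n = DE × DF = (360, 0, -216) and equation n·P = 5544.
Checking the remaining points: n·G = 5544, n·H = 5544, n·I = 5544.
All equal 5544, so all 6 points lie in one plane.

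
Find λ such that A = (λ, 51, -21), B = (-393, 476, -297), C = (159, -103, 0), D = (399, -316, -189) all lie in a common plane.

5

The points are coplanar iff AB · (AC × AD) = 0.
Expanding, this is linear in λ: (-172692)λ + (863460) = 0.
So λ = 5.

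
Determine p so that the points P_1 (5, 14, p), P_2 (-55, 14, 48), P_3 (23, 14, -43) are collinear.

Collinearity requires P_1P_2 × P_1P_3 = 0; each component is linear in p.
The y-component gives (-78)p + (-1716) = 0, so p = -22.
The remaining components then also vanish.

-22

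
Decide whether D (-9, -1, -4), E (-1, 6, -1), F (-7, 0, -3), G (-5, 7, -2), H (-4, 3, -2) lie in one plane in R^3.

The plane through D, E, F has normal n = DE × DF = (4, -2, -6) and equation n·P = -10.
Checking the remaining points: n·G = -22, n·H = -10.
Since n·G = -22 ≠ -10, G is off the plane and the points are not all coplanar.

No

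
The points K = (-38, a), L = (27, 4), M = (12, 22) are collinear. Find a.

82

The three points are collinear iff det[KL; KM] = 0.
This determinant is linear in a: (-15)a + (1230) = 0, so a = 82.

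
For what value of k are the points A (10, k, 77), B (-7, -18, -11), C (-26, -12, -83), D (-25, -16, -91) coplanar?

-16

Coplanarity ⇔ det[AB; AC; AD] = 0.
Expanding, this is linear in k: (224)k + (3584) = 0.
So k = -16.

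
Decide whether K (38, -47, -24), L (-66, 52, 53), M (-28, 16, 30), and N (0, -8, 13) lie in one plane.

The four points are coplanar iff the 3×3 determinant with rows KL, KM, KN is zero.
Rows: (-104, 99, 77), (-66, 63, 54), (-38, 39, 37).
Expanding along the first row: (-104)(225) − (99)(-390) + (77)(-180) = 1350.
Nonzero ⇒ not coplanar.

No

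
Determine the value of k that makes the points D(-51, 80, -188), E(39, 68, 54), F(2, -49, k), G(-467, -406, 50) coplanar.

260

Normal to plane DEG: n = (114756, -122092, -48732); plane equation n·P = -6458300.
Requiring n·F = -6458300: (-48732)k + (6212020) = -6458300.
So k = 260.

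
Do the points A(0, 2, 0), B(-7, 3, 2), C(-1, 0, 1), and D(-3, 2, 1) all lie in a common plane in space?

Yes

With A as base: AB = (-7, 1, 2), AC = (-1, -2, 1), AD = (-3, 0, 1).
AC × AD = (-2, -2, -6).
AB · (AC × AD) = 0.
The scalar triple product vanishes, so the four points are coplanar.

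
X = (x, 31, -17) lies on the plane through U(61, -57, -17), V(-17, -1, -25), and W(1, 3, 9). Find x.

A normal to the plane is n = UV × UW = (1936, 2508, -1320).
X lies in the plane iff n · UX = 0.
This gives (1936)x + (102608) = 0, so x = -53.

-53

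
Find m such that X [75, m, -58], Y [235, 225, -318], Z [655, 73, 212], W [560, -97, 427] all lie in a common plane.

1

Coplanarity ⇔ det[XY; XZ; XW] = 0.
Expanding, this is linear in m: (140650)m + (-140650) = 0.
So m = 1.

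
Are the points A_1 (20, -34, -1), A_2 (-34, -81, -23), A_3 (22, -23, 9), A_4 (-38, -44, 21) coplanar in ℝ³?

The four points are coplanar iff the 3×3 determinant with rows A_1A_2, A_1A_3, A_1A_4 is zero.
Rows: (-54, -47, -22), (2, 11, 10), (-58, -10, 22).
Expanding along the first row: (-54)(342) − (-47)(624) + (-22)(618) = -2736.
Nonzero ⇒ not coplanar.

No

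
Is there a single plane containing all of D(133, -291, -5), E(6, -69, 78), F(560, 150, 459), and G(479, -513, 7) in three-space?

The four points are coplanar iff the 3×3 determinant with rows DE, DF, DG is zero.
Rows: (-127, 222, 83), (427, 441, 464), (346, -222, 12).
Expanding along the first row: (-127)(108300) − (222)(-155420) + (83)(-247380) = 216600.
Nonzero ⇒ not coplanar.

No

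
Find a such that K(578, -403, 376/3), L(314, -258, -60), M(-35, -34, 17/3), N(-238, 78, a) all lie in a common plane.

Normal to plane KLM: n = (153109/3, 246052/3, -8531); plane equation n·P = -13869610/3.
Requiring n·N = -13869610/3: (-8531)a + (-17247886/3) = -13869610/3.
So a = -132.

-132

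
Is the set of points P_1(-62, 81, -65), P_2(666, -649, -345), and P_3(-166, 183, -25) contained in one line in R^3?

No

P_1P_2 = (728, -730, -280), P_1P_3 = (-104, 102, 40).
Comparing components 2 and 3: (-730)(40) − (-280)(102) = -640 ≠ 0, so P_1P_2 and P_1P_3 are not parallel and the points are not collinear.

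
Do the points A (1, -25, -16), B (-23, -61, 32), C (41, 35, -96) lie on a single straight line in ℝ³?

Yes

AB = (-24, -36, 48), AC = (40, 60, -80).
Each component of AC is -5/3 times the corresponding component of AB, so AC = -5/3·AB and the points are collinear.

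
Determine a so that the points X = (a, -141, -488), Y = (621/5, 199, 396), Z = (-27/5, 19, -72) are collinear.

-603/5

Direction YZ = (-648/5, -180, -468). From the y-coordinate of X, the parameter along the line is τ = (-141 − 199)/(-180) = 17/9.
Then a = 621/5 + 17/9·(-648/5) = -603/5.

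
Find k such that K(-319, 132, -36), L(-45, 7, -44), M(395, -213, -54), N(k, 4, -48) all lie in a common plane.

Coplanarity ⇔ det[KL; KM; KN] = 0.
Expanding, this is linear in k: (-510)k + (510) = 0.
So k = 1.

1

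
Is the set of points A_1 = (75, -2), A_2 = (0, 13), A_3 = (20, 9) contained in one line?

Yes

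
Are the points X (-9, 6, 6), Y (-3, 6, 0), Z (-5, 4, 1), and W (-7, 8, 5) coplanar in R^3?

A normal to the plane through X, Y, Z is n = XY × XZ = (-12, 6, -12).
The plane has equation n·P = 72. For W: n·W = 72.
Equal, so W lies in the plane and all four are coplanar.

Yes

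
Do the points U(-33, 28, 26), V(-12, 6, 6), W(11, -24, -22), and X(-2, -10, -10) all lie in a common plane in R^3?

With U as base: UV = (21, -22, -20), UW = (44, -52, -48), UX = (31, -38, -36).
UW × UX = (48, 96, -60).
UV · (UW × UX) = 96.
Since 96 ≠ 0, the four points are not coplanar.

No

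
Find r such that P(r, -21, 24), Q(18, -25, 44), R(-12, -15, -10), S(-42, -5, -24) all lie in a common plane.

6

Coplanarity ⇔ det[PQ; PR; PS] = 0.
Expanding, this is linear in r: (-400)r + (2400) = 0.
So r = 6.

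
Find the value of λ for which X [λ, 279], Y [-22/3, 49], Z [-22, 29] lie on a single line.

484/3

Collinearity: (X − Y) must be parallel to (Z − Y) = (-44/3, -20).
Cross-multiplying the components: (λ − (-22/3))·(-20) = (230)·(-44/3).
Solving gives λ = 484/3.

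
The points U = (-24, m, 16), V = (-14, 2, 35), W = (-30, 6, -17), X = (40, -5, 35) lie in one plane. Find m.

Coplanarity ⇔ det[UV; UW; UX] = 0.
Expanding, this is linear in m: (2808)m + (-11232) = 0.
So m = 4.

4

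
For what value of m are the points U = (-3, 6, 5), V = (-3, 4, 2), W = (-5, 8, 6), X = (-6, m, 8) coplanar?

Normal to plane UVW: n = (4, 6, -4); plane equation n·P = 4.
Requiring n·X = 4: (6)m + (-56) = 4.
So m = 10.

10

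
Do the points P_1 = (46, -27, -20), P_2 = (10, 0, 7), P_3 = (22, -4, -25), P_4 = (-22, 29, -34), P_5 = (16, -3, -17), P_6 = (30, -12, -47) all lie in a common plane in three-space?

No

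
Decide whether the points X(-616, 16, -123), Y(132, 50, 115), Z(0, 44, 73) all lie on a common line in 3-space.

Yes

XY = (748, 34, 238), XZ = (616, 28, 196).
XY × XZ = (0, 0, 0).
The cross product vanishes, so the three points are collinear.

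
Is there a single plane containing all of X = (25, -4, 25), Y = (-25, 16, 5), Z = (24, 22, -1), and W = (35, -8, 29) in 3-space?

The four points are coplanar iff the 3×3 determinant with rows XY, XZ, XW is zero.
Rows: (-50, 20, -20), (-1, 26, -26), (10, -4, 4).
Expanding along the first row: (-50)(0) − (20)(256) + (-20)(-256) = 0.
Zero determinant ⇒ coplanar.

Yes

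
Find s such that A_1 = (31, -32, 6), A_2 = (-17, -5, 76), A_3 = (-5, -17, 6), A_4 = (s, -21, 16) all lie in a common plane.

7

Coplanarity ⇔ det[A_1A_2; A_1A_3; A_1A_4] = 0.
Expanding, this is linear in s: (-1050)s + (7350) = 0.
So s = 7.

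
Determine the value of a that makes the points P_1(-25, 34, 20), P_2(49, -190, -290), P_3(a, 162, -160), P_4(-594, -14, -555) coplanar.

-478

Normal to plane P_1P_2P_4: n = (113920, 218940, -131008); plane equation n·P = 1975800.
Requiring n·P_3 = 1975800: (113920)a + (56429560) = 1975800.
So a = -478.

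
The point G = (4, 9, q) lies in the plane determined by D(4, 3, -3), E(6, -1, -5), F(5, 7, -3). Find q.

Coplanarity requires DE · (DF × DG) = 0.
DE = (2, -4, -2), DF = (1, 4, 0); the triple product is linear in q with coefficient 12 and constant term 24.
Setting it to zero: q = -2.

-2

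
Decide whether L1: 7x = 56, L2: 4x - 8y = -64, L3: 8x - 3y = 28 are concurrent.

Yes

Lines aᵢx + bᵢy = cᵢ with pairwise distinct directions are concurrent exactly when det[aᵢ bᵢ cᵢ] = 0.
Here the determinant is 0.
It vanishes, so the lines are concurrent at (8, 12).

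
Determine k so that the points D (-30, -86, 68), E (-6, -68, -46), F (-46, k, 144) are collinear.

Direction DE = (24, 18, -114). From the x-coordinate of F, the parameter along the line is τ = (-46 − (-30))/24 = -2/3.
Then k = (-86) + (-2/3)·(18) = -98.

-98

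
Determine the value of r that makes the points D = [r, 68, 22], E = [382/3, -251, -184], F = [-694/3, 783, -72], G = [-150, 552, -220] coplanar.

15

Coplanarity ⇔ det[DE; DF; DG] = 0.
Expanding, this is linear in r: (127160)r + (-1907400) = 0.
So r = 15.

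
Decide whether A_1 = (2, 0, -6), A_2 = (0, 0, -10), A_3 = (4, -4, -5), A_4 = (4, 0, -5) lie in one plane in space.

A normal to the plane through A_1, A_2, A_3 is n = A_1A_2 × A_1A_3 = (-16, -6, 8).
The plane has equation n·P = -80. For A_4: n·A_4 = -104.
-104 ≠ -80, so A_4 is off the plane.

No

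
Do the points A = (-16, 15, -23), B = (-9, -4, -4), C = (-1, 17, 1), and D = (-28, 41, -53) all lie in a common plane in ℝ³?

A normal to the plane through A, B, C is n = AB × AC = (-494, 117, 299).
The plane has equation n·P = 2782. For D: n·D = 2782.
Equal, so D lies in the plane and all four are coplanar.

Yes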